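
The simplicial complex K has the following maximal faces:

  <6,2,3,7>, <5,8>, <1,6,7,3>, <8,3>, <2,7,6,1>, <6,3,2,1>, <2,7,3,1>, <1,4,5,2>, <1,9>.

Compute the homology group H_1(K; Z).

Take the total order 1 < 2 < 3 < 4 < 5 < 6 < 7 < 8 < 9 on the vertex set. Then K (dimension 3) consists of the simplices:

  0-simplices (9): [1], [2], [3], [4], [5], [6], [7], [8], [9]
  1-simplices (18): [1,2], [1,3], [1,4], [1,5], [1,6], [1,7], [1,9], [2,3], [2,4], [2,5], [2,6], [2,7], [3,6], [3,7], [3,8], [4,5], [5,8], [6,7]
  2-simplices (14): [1,2,3], [1,2,4], [1,2,5], [1,2,6], [1,2,7], [1,3,6], [1,3,7], [1,4,5], [1,6,7], [2,3,6], [2,3,7], [2,4,5], [2,6,7], [3,6,7]
  3-simplices (6): [1,2,3,6], [1,2,3,7], [1,2,4,5], [1,2,6,7], [1,3,6,7], [2,3,6,7]

so the chain groups are C_0 ≅ Z^9, C_1 ≅ Z^18, C_2 ≅ Z^14, C_3 ≅ Z^6.

Boundary ∂_1: C_1 → C_0 sends each edge [p,q] (with p < q) to q − p.
This gives a 9×18 integer matrix of rank 8; reducing to Smith normal form yields diagonal entries (1,1,1,1,1,1,1,1).

The boundary map ∂_2: C_2 → C_1 acts by ∂[p,q,r] = [q,r] − [p,r] + [p,q]. For instance
  ∂[2,4,5] = [4,5] − [2,5] + [2,4],
  ∂[1,3,6] = [3,6] − [1,6] + [1,3].
The resulting 18×14 matrix has rank 9, and its Smith normal form has invariant factors (1,1,1,1,1,1,1,1,1).

The boundary map ∂_3: C_3 → C_2 sends each 3-simplex σ to the alternating sum Σ_i (−1)^i (σ with its i-th vertex removed). For instance
  ∂[2,3,6,7] = [3,6,7] − [2,6,7] + [2,3,7] − [2,3,6],
  ∂[1,3,6,7] = [3,6,7] − [1,6,7] + [1,3,7] − [1,3,6].
As a 14×6 matrix over Z this has rank 5, with invariant factors (1,1,1,1,1).

From H_k ≅ ker(∂_k) / im(∂_{k+1}) we obtain:

  H_1: rank ker ∂_1 − rank ∂_2 = (18 − 8) − 9 = 1, and the invariant factors of ∂_2 are all 1, so H_1 ≅ Z.

H_1 ≅ Z.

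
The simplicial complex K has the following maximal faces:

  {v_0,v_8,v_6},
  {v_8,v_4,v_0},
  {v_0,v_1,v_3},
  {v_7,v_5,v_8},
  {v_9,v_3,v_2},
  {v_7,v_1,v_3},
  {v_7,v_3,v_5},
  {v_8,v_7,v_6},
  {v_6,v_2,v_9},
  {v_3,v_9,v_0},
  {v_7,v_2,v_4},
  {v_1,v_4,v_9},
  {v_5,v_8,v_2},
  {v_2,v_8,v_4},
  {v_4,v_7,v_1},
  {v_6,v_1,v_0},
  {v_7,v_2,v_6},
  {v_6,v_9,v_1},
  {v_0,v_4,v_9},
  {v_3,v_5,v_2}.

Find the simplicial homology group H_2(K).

Order the vertices as v_0 < v_1 < v_2 < v_3 < v_4 < v_5 < v_6 < v_7 < v_8 < v_9. Listing each simplex with vertices in this order, K has dimension 2 with simplices:

  0-simplices (10): [v_0], [v_1], [v_2], [v_3], [v_4], [v_5], [v_6], [v_7], [v_8], [v_9]
  1-simplices (30): (30 of them)
  2-simplices (20): (20 of them)

so the chain groups are C_0 ≅ Z^10, C_1 ≅ Z^30, C_2 ≅ Z^20.

Boundary ∂_1: C_1 → C_0 sends each edge [p,q] (with p < q) to q − p. For instance
  ∂[v_1,v_4] = [v_4] − [v_1].
The resulting 10×30 matrix has rank 9, and its Smith normal form has invariant factors (1,1,1,1,1,1,1,1,1).

The boundary map ∂_2: C_2 → C_1 acts by ∂[p,q,r] = [q,r] − [p,r] + [p,q]. For instance
  ∂[v_6,v_7,v_8] = [v_7,v_8] − [v_6,v_8] + [v_6,v_7],
  ∂[v_5,v_7,v_8] = [v_7,v_8] − [v_5,v_8] + [v_5,v_7].
The 30×20 boundary matrix has rank 20 and Smith normal form diag(1,1,1,1,1,1,1,1,1,1,1,1,1,1,1,1,1,1,1,2).

From H_k ≅ ker(∂_k) / im(∂_{k+1}) we obtain:

  H_2: rank ker ∂_2 − rank ∂_3 = (20 − 20) − 0 = 0, and there is no ∂_3, so H_2 ≅ 0.

(K is a triangulation of the Klein bottle.)

H_2 = 0.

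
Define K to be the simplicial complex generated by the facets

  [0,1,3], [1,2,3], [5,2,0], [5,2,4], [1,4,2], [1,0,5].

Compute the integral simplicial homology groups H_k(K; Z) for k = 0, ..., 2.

Order the vertices as 0 < 1 < 2 < 3 < 4 < 5. Listing each simplex with vertices in this order, K has dimension 2 with simplices:

  0-simplices (6): [0], [1], [2], [3], [4], [5]
  1-simplices (12): [0,1], [0,2], [0,3], [0,5], [1,2], [1,3], [1,4], [1,5], [2,3], [2,4], [2,5], [4,5]
  2-simplices (6): [0,1,3], [0,1,5], [0,2,5], [1,2,3], [1,2,4], [2,4,5]

giving chain groups C_0 ≅ Z^6, C_1 ≅ Z^12, C_2 ≅ Z^6.

Boundary ∂_1: C_1 → C_0 sends each edge [p,q] (with p < q) to q − p. For instance
  ∂[2,5] = [5] − [2].
The 6×12 boundary matrix has rank 5 and Smith normal form diag(1,1,1,1,1).

∂_2: C_2 → C_1 acts by ∂[p,q,r] = [q,r] − [p,r] + [p,q]. For instance
  ∂[1,2,4] = [2,4] − [1,4] + [1,2],
  ∂[0,1,3] = [1,3] − [0,3] + [0,1].
The resulting 12×6 matrix has rank 6, and its Smith normal form has invariant factors (1,1,1,1,1,1).

Now H_k = ker ∂_k / im ∂_{k+1}, so:

  H_0: rank C_0 − rank ∂_1 = 6 − 5 = 1, and the invariant factors of ∂_1 are all 1, so H_0 = Z.
  H_1: rank ker ∂_1 − rank ∂_2 = (12 − 5) − 6 = 1, and the invariant factors of ∂_2 are all 1, so H_1 = Z.
  H_2: rank ker ∂_2 − rank ∂_3 = (6 − 6) − 0 = 0, and there is no ∂_3, so H_2 = 0.

H_0 = Z,  H_1 = Z,  H_2 = 0.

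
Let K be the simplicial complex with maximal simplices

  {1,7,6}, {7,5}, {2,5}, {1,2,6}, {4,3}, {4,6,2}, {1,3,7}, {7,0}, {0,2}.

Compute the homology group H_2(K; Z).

K has 8 vertices, 14 edges, 4 triangles.
rank ∂_2 = 4, rank ∂_3 = 0 ⇒ b_2 = 4 − 4 − 0 = 0. So H_2 = 0.

H_2 ≅ 0.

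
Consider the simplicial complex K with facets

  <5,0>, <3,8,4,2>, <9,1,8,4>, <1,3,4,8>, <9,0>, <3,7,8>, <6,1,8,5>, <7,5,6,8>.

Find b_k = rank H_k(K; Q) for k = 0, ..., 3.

b_0 = 1, b_1 = 1, b_2 = 0, b_3 = 0.

Order the vertices as 0 < 1 < 2 < 3 < 4 < 5 < 6 < 7 < 8 < 9. Listing each simplex with vertices in this order, K has dimension 3 with simplices:

  0-simplices (10): [0], [1], [2], [3], [4], [5], [6], [7], [8], [9]
  1-simplices (23): [0,5], [0,9], [1,3], [1,4], [1,5], [1,6], [1,8], [1,9], [2,3], [2,4], [2,8], [3,4], [3,7], [3,8], [4,8], [4,9], [5,6], [5,7], [5,8], [6,7], [6,8], [7,8], [8,9]
  2-simplices (18): [1,3,4], [1,3,8], [1,4,8], [1,4,9], [1,5,6], [1,5,8], [1,6,8], [1,8,9], [2,3,4], [2,3,8], [2,4,8], [3,4,8], [3,7,8], [4,8,9], [5,6,7], [5,6,8], [5,7,8], [6,7,8]
  3-simplices (5): [1,3,4,8], [1,4,8,9], [1,5,6,8], [2,3,4,8], [5,6,7,8]

giving chain groups C_0 ≅ Z^10, C_1 ≅ Z^23, C_2 ≅ Z^18, C_3 ≅ Z^5.

Boundary ∂_1: C_1 → C_0 is given by ∂[p,q] = [q] − [p].
The resulting 10×23 matrix has rank 9, and its Smith normal form has invariant factors (1,1,1,1,1,1,1,1,1).

Boundary ∂_2: C_2 → C_1 acts by ∂[p,q,r] = [q,r] − [p,r] + [p,q]. For instance
  ∂[1,5,8] = [5,8] − [1,8] + [1,5],
  ∂[1,3,4] = [3,4] − [1,4] + [1,3].
The resulting 23×18 matrix has rank 13, and its Smith normal form has invariant factors (1,1,1,1,1,1,1,1,1,1,1,1,1).

Boundary ∂_3: C_3 → C_2 sends each 3-simplex σ to the alternating sum Σ_i (−1)^i (σ with its i-th vertex removed). For instance
  ∂[5,6,7,8] = [6,7,8] − [5,7,8] + [5,6,8] − [5,6,7],
  ∂[1,4,8,9] = [4,8,9] − [1,8,9] + [1,4,9] − [1,4,8].
The resulting 18×5 matrix has rank 5, and its Smith normal form has invariant factors (1,1,1,1,1).

Reading off H_k = ker ∂_k / im ∂_{k+1}:

  H_0: rank C_0 − rank ∂_1 = 10 − 9 = 1, and the invariant factors of ∂_1 are all 1, so H_0 ≅ Z.
  H_1: rank ker ∂_1 − rank ∂_2 = (23 − 9) − 13 = 1, and the invariant factors of ∂_2 are all 1, so H_1 ≅ Z.
  H_2: rank ker ∂_2 − rank ∂_3 = (18 − 13) − 5 = 0, and the invariant factors of ∂_3 are all 1, so H_2 ≅ 0.
  H_3: rank ker ∂_3 − rank ∂_4 = (5 − 5) − 0 = 0, and there is no ∂_4, so H_3 ≅ 0.

As a check, the Euler characteristic is 10 − 23 + 18 − 5 = 0, which agrees with 1 − 1 + 0 − 0 = 0.

Hence the Betti numbers are b_0 = 1, b_1 = 1, b_2 = 0, b_3 = 0.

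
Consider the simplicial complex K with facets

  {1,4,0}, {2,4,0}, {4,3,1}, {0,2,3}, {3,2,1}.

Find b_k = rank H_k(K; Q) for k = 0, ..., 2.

b_0 = 1, b_1 = 1, b_2 = 0.

Take the total order 0 < 1 < 2 < 3 < 4 on the vertex set. Then K (dimension 2) consists of the simplices:

  0-simplices (5): [0], [1], [2], [3], [4]
  1-simplices (10): [0,1], [0,2], [0,3], [0,4], [1,2], [1,3], [1,4], [2,3], [2,4], [3,4]
  2-simplices (5): [0,1,4], [0,2,3], [0,2,4], [1,2,3], [1,3,4]

giving chain groups C_0 ≅ Z^5, C_1 ≅ Z^10, C_2 ≅ Z^5.

Boundary ∂_1: C_1 → C_0 is given by ∂[p,q] = [q] − [p]. For instance
  ∂[2,4] = [4] − [2].
As a 5×10 matrix over Z this has rank 4, with invariant factors (1,1,1,1).

Boundary ∂_2: C_2 → C_1 acts by ∂[p,q,r] = [q,r] − [p,r] + [p,q]. For instance
  ∂[1,3,4] = [3,4] − [1,4] + [1,3],
  ∂[1,2,3] = [2,3] − [1,3] + [1,2].
This gives a 10×5 integer matrix of rank 5; reducing to Smith normal form yields diagonal entries (1,1,1,1,1).

Computing H_k = (kernel of ∂_k) / (image of ∂_{k+1}):

  H_0: rank C_0 − rank ∂_1 = 5 − 4 = 1, and the invariant factors of ∂_1 are all 1, so H_0 = Z.
  H_1: rank ker ∂_1 − rank ∂_2 = (10 − 4) − 5 = 1, and the invariant factors of ∂_2 are all 1, so H_1 = Z.
  H_2: rank ker ∂_2 − rank ∂_3 = (5 − 5) − 0 = 0, and there is no ∂_3, so H_2 = 0.

(K is a triangulation of the Möbius band.)

Hence the Betti numbers are b_0 = 1, b_1 = 1, b_2 = 0.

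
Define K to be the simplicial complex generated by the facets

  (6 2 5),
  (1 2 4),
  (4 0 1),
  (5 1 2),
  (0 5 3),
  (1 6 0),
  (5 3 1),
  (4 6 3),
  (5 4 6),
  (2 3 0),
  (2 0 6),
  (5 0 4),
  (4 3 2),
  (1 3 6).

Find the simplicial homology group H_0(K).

We work with the vertex ordering 0 < 1 < 2 < 3 < 4 < 5 < 6. The simplices of K, each written with vertices in increasing order, are:

  0-simplices (7): [0], [1], [2], [3], [4], [5], [6]
  1-simplices (21): [0,1], [0,2], [0,3], [0,4], [0,5], [0,6], [1,2], [1,3], [1,4], [1,5], [1,6], [2,3], [2,4], [2,5], [2,6], [3,4], [3,5], [3,6], [4,5], [4,6], [5,6]
  2-simplices (14): [0,1,4], [0,1,6], [0,2,3], [0,2,6], [0,3,5], [0,4,5], [1,2,4], [1,2,5], [1,3,5], [1,3,6], [2,3,4], [2,5,6], [3,4,6], [4,5,6]

so the chain groups are C_0 ≅ Z^7, C_1 ≅ Z^21, C_2 ≅ Z^14.

∂_1: C_1 → C_0 is given by ∂[p,q] = [q] − [p]. For instance
  ∂[2,5] = [5] − [2].
The resulting 7×21 matrix has rank 6, and its Smith normal form has invariant factors (1,1,1,1,1,1).

Boundary ∂_2: C_2 → C_1 acts by ∂[p,q,r] = [q,r] − [p,r] + [p,q]. For instance
  ∂[1,2,4] = [2,4] − [1,4] + [1,2],
  ∂[0,2,6] = [2,6] − [0,6] + [0,2].
As a 21×14 matrix over Z this has rank 13, with invariant factors (1,1,1,1,1,1,1,1,1,1,1,1,1).

Now H_k = ker ∂_k / im ∂_{k+1}, so:

  H_0: rank C_0 − rank ∂_1 = 7 − 6 = 1, and the invariant factors of ∂_1 are all 1, so H_0 ≅ Z.

(K is a triangulation of the torus T^2.)

H_0 ≅ Z.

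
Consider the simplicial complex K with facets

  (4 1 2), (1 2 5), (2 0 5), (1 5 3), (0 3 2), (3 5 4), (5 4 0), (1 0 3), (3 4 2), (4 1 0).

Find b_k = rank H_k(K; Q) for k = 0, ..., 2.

We work with the vertex ordering 0 < 1 < 2 < 3 < 4 < 5. The simplices of K, each written with vertices in increasing order, are:

  0-simplices (6): [0], [1], [2], [3], [4], [5]
  1-simplices (15): [0,1], [0,2], [0,3], [0,4], [0,5], [1,2], [1,3], [1,4], [1,5], [2,3], [2,4], [2,5], [3,4], [3,5], [4,5]
  2-simplices (10): [0,1,3], [0,1,4], [0,2,3], [0,2,5], [0,4,5], [1,2,4], [1,2,5], [1,3,5], [2,3,4], [3,4,5]

Hence C_0 ≅ Z^6, C_1 ≅ Z^15, C_2 ≅ Z^10.

The boundary map ∂_1: C_1 → C_0 is given by ∂[p,q] = [q] − [p].
As a 6×15 matrix over Z this has rank 5, with invariant factors (1,1,1,1,1).

∂_2: C_2 → C_1 sends each 2-simplex [p,q,r] to [q,r] − [p,r] + [p,q]. For instance
  ∂[0,4,5] = [4,5] − [0,5] + [0,4],
  ∂[1,3,5] = [3,5] − [1,5] + [1,3].
As a 15×10 matrix over Z this has rank 10, with invariant factors (1,1,1,1,1,1,1,1,1,2).

Computing H_k = (kernel of ∂_k) / (image of ∂_{k+1}):

  H_0: rank C_0 − rank ∂_1 = 6 − 5 = 1, and the invariant factors of ∂_1 are all 1, so H_0 ≅ Z.
  H_1: rank ker ∂_1 − rank ∂_2 = (15 − 5) − 10 = 0, and ∂_2 has invariant factor 2 > 1, so H_1 ≅ Z/2.
  H_2: rank ker ∂_2 − rank ∂_3 = (10 − 10) − 0 = 0, and there is no ∂_3, so H_2 ≅ 0.

Hence the Betti numbers are b_0 = 1, b_1 = 0, b_2 = 0.

b_0 = 1, b_1 = 0, b_2 = 0.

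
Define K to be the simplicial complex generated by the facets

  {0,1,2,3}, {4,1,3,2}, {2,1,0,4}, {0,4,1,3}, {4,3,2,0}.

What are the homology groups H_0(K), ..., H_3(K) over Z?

Order the vertices as 0 < 1 < 2 < 3 < 4. Listing each simplex with vertices in this order, K has dimension 3 with simplices:

  0-simplices (5): [0], [1], [2], [3], [4]
  1-simplices (10): [0,1], [0,2], [0,3], [0,4], [1,2], [1,3], [1,4], [2,3], [2,4], [3,4]
  2-simplices (10): [0,1,2], [0,1,3], [0,1,4], [0,2,3], [0,2,4], [0,3,4], [1,2,3], [1,2,4], [1,3,4], [2,3,4]
  3-simplices (5): [0,1,2,3], [0,1,2,4], [0,1,3,4], [0,2,3,4], [1,2,3,4]

Hence C_0 ≅ Z^5, C_1 ≅ Z^10, C_2 ≅ Z^10, C_3 ≅ Z^5.

∂_1: C_1 → C_0 is given by ∂[p,q] = [q] − [p].
As a 5×10 matrix over Z this has rank 4, with invariant factors (1,1,1,1).

Boundary ∂_2: C_2 → C_1 acts by ∂[p,q,r] = [q,r] − [p,r] + [p,q]. For instance
  ∂[0,3,4] = [3,4] − [0,4] + [0,3],
  ∂[1,2,3] = [2,3] − [1,3] + [1,2].
The resulting 10×10 matrix has rank 6, and its Smith normal form has invariant factors (1,1,1,1,1,1).

The boundary map ∂_3: C_3 → C_2 sends each 3-simplex σ to the alternating sum Σ_i (−1)^i (σ with its i-th vertex removed). For instance
  ∂[0,2,3,4] = [2,3,4] − [0,3,4] + [0,2,4] − [0,2,3],
  ∂[0,1,2,4] = [1,2,4] − [0,2,4] + [0,1,4] − [0,1,2].
The 10×5 boundary matrix has rank 4 and Smith normal form diag(1,1,1,1).

Computing H_k = (kernel of ∂_k) / (image of ∂_{k+1}):

  H_0: rank C_0 − rank ∂_1 = 5 − 4 = 1, and the invariant factors of ∂_1 are all 1, so H_0 = Z.
  H_1: rank ker ∂_1 − rank ∂_2 = (10 − 4) − 6 = 0, and the invariant factors of ∂_2 are all 1, so H_1 = 0.
  H_2: rank ker ∂_2 − rank ∂_3 = (10 − 6) − 4 = 0, and the invariant factors of ∂_3 are all 1, so H_2 = 0.
  H_3: rank ker ∂_3 − rank ∂_4 = (5 − 4) − 0 = 1, and there is no ∂_4, so H_3 = Z.

H_0 ≅ Z,  H_1 = 0,  H_2 = 0,  H_3 ≅ Z.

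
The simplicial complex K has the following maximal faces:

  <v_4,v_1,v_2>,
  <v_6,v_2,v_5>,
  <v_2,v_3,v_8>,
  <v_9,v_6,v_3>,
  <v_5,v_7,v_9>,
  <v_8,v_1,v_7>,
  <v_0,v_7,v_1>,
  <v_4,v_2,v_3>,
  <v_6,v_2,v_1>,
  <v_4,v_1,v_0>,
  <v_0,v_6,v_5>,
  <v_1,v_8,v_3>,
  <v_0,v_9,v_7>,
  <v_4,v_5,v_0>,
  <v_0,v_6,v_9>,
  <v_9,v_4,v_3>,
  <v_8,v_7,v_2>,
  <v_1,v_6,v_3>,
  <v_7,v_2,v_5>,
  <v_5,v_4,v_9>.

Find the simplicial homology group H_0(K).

Fix the vertex order v_0 < v_1 < v_2 < v_3 < v_4 < v_5 < v_6 < v_7 < v_8 < v_9 and write every simplex with vertices in increasing order. Then dim K = 2 and the simplices of K are:

  0-simplices (10): [v_0], [v_1], [v_2], [v_3], [v_4], [v_5], [v_6], [v_7], [v_8], [v_9]
  1-simplices (30): (30 of them)
  2-simplices (20): (20 of them)

so the chain groups are C_0 ≅ Z^10, C_1 ≅ Z^30, C_2 ≅ Z^20.

The boundary map ∂_1: C_1 → C_0 maps an edge to its endpoints' difference, ∂[p,q] = q − p. For instance
  ∂[v_3,v_9] = [v_9] − [v_3].
As a 10×30 matrix over Z this has rank 9, with invariant factors (1,1,1,1,1,1,1,1,1).

Boundary ∂_2: C_2 → C_1 sends each 2-simplex [p,q,r] to [q,r] − [p,r] + [p,q]. For instance
  ∂[v_1,v_3,v_8] = [v_3,v_8] − [v_1,v_8] + [v_1,v_3],
  ∂[v_1,v_2,v_6] = [v_2,v_6] − [v_1,v_6] + [v_1,v_2].
The 30×20 boundary matrix has rank 20 and Smith normal form diag(1,1,1,1,1,1,1,1,1,1,1,1,1,1,1,1,1,1,1,2).

Computing H_k = (kernel of ∂_k) / (image of ∂_{k+1}):

  H_0: rank C_0 − rank ∂_1 = 10 − 9 = 1, and the invariant factors of ∂_1 are all 1, so H_0 ≅ Z.

H_0 = Z.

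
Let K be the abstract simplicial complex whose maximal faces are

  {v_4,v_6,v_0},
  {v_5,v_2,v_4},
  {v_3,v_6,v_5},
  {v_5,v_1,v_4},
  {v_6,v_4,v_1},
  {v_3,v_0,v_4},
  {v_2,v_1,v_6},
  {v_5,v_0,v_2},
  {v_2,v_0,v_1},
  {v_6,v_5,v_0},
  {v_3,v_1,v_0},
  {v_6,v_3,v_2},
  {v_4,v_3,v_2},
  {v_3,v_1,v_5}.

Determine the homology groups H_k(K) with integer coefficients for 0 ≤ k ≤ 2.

K has 7 vertices, 21 edges, 14 triangles.
rank ∂_0 = 0, rank ∂_1 = 6 ⇒ b_0 = 7 − 0 − 6 = 1; all invariant factors of ∂_1 are 1 so no torsion. So H_0 = Z.
rank ∂_1 = 6, rank ∂_2 = 13 ⇒ b_1 = 21 − 6 − 13 = 2; all invariant factors of ∂_2 are 1 so no torsion. So H_1 = Z^2.
rank ∂_2 = 13, rank ∂_3 = 0 ⇒ b_2 = 14 − 13 − 0 = 1. So H_2 = Z.

H_0 ≅ Z,  H_1 ≅ Z^2,  H_2 ≅ Z.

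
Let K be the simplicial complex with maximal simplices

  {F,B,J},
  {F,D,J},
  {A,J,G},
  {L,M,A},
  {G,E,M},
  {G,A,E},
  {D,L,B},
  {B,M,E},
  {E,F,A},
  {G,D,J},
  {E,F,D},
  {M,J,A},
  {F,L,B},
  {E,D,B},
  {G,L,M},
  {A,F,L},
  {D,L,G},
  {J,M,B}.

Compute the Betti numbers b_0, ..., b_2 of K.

Order the vertices as A < B < D < E < F < G < J < L < M. Listing each simplex with vertices in this order, K has dimension 2 with simplices:

  0-simplices (9): A, B, D, E, F, G, J, L, M
  1-simplices (27): AE, AF, AG, AJ, AL, AM, BD, BE, BF, BJ, BL, BM, DE, DF, DG, DJ, DL, EF, EG, EM, FJ, FL, GJ, GL, GM, JM, LM
  2-simplices (18): AEF, AEG, AFL, AGJ, AJM, ALM, BDE, BDL, BEM, BFJ, BFL, BJM, DEF, DFJ, DGJ, DGL, EGM, GLM

so the chain groups are C_0 ≅ Z^9, C_1 ≅ Z^27, C_2 ≅ Z^18.

Boundary ∂_1: C_1 → C_0 is given by ∂[p,q] = [q] − [p]. For instance
  ∂AE = E − A.
The 9×27 boundary matrix has rank 8 and Smith normal form diag(1,1,1,1,1,1,1,1).

∂_2: C_2 → C_1 acts by ∂[p,q,r] = [q,r] − [p,r] + [p,q]. For instance
  ∂DGJ = GJ − DJ + DG,
  ∂DEF = EF − DF + DE.
The 27×18 boundary matrix has rank 18 and Smith normal form diag(1,1,1,1,1,1,1,1,1,1,1,1,1,1,1,1,1,2).

Reading off H_k = ker ∂_k / im ∂_{k+1}:

  H_0: rank C_0 − rank ∂_1 = 9 − 8 = 1, and the invariant factors of ∂_1 are all 1, so H_0 = Z.
  H_1: rank ker ∂_1 − rank ∂_2 = (27 − 8) − 18 = 1, and ∂_2 has invariant factor 2 > 1, so H_1 = Z × Z/2.
  H_2: rank ker ∂_2 − rank ∂_3 = (18 − 18) − 0 = 0, and there is no ∂_3, so H_2 = 0.

As a check, the Euler characteristic is 9 − 27 + 18 = 0, which agrees with 1 − 1 + 0 = 0.

Hence the Betti numbers are b_0 = 1, b_1 = 1, b_2 = 0.

b_0 = 1, b_1 = 1, b_2 = 0.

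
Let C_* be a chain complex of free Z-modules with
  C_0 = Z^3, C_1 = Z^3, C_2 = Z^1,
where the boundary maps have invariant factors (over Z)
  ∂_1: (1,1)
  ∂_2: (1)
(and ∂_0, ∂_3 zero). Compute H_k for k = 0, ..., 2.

H_0: b_0 = 3 − 0 − 2 = 1; torsion from ∂_1 factors > 1: none. So H_0 ≅ Z.
H_1: b_1 = 3 − 2 − 1 = 0; torsion from ∂_2 factors > 1: none. So H_1 ≅ 0.
H_2: b_2 = 1 − 1 − 0 = 0; torsion from ∂_3 factors > 1: none. So H_2 ≅ 0.

H_0 ≅ Z,  H_1 = 0,  H_2 = 0.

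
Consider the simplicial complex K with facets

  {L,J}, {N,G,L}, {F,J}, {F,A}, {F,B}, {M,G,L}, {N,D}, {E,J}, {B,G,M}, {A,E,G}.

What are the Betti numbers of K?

We work with the vertex ordering A < B < D < E < F < G < J < L < M < N. The simplices of K, each written with vertices in increasing order, are:

  0-simplices (10): A, B, D, E, F, G, J, L, M, N
  1-simplices (16): AE, AF, AG, BF, BG, BM, DN, EG, EJ, FJ, GL, GM, GN, JL, LM, LN
  2-simplices (4): AEG, BGM, GLM, GLN

Hence C_0 ≅ Z^10, C_1 ≅ Z^16, C_2 ≅ Z^4.

The boundary map ∂_1: C_1 → C_0 is given by ∂[p,q] = [q] − [p].
The 10×16 boundary matrix has rank 9 and Smith normal form diag(1,1,1,1,1,1,1,1,1).

The boundary map ∂_2: C_2 → C_1 maps a triangle to the signed sum of its edges. For instance
  ∂AEG = EG − AG + AE,
  ∂GLN = LN − GN + GL.
The 16×4 boundary matrix has rank 4 and Smith normal form diag(1,1,1,1).

Reading off H_k = ker ∂_k / im ∂_{k+1}:

  H_0: rank C_0 − rank ∂_1 = 10 − 9 = 1, and the invariant factors of ∂_1 are all 1, so H_0 ≅ Z.
  H_1: rank ker ∂_1 − rank ∂_2 = (16 − 9) − 4 = 3, and the invariant factors of ∂_2 are all 1, so H_1 ≅ Z^3.
  H_2: rank ker ∂_2 − rank ∂_3 = (4 − 4) − 0 = 0, and there is no ∂_3, so H_2 ≅ 0.

As a check, the Euler characteristic is 10 − 16 + 4 = -2, which agrees with 1 − 3 + 0 = -2.

Hence the Betti numbers are b_0 = 1, b_1 = 3, b_2 = 0.

b_0 = 1, b_1 = 3, b_2 = 0.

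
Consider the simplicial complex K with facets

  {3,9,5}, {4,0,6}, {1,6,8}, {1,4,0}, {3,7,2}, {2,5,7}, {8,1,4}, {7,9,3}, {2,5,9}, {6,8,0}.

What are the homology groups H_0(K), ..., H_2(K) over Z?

H_0 = Z^2,  H_1 = Z^2,  H_2 = 0.

K has 10 vertices, 20 edges, 10 triangles.
rank ∂_0 = 0, rank ∂_1 = 8 ⇒ b_0 = 10 − 0 − 8 = 2; all invariant factors of ∂_1 are 1 so no torsion. So H_0 = Z^2.
rank ∂_1 = 8, rank ∂_2 = 10 ⇒ b_1 = 20 − 8 − 10 = 2; all invariant factors of ∂_2 are 1 so no torsion. So H_1 = Z^2.
rank ∂_2 = 10, rank ∂_3 = 0 ⇒ b_2 = 10 − 10 − 0 = 0. So H_2 = 0.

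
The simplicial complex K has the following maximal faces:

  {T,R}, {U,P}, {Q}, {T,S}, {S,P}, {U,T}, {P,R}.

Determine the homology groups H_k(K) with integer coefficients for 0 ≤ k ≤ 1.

Order the vertices as P < Q < R < S < T < U. Listing each simplex with vertices in this order, K has dimension 1 with simplices:

  0-simplices (6): P, Q, R, S, T, U
  1-simplices (6): PR, PS, PU, RT, ST, TU

Hence C_0 ≅ Z^6, C_1 ≅ Z^6.

Boundary ∂_1: C_1 → C_0 is given by ∂[p,q] = [q] − [p].
As a 6×6 matrix over Z this has rank 4, with invariant factors (1,1,1,1).

Reading off H_k = ker ∂_k / im ∂_{k+1}:

  H_0: rank C_0 − rank ∂_1 = 6 − 4 = 2, and the invariant factors of ∂_1 are all 1, so H_0 = Z^2.
  H_1: rank ker ∂_1 − rank ∂_2 = (6 − 4) − 0 = 2, and there is no ∂_2, so H_1 = Z^2.

H_0 = Z^2,  H_1 = Z^2.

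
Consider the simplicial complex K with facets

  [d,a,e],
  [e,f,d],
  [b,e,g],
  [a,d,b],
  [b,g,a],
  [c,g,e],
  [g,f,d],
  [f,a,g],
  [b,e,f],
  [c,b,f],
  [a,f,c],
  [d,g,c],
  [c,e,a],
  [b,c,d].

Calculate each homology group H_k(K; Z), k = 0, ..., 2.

H_0 = Z,  H_1 = Z^2,  H_2 = Z.

We work with the vertex ordering a < b < c < d < e < f < g. The simplices of K, each written with vertices in increasing order, are:

  0-simplices (7): a, b, c, d, e, f, g
  1-simplices (21): ab, ac, ad, ae, af, ag, bc, bd, be, bf, bg, cd, ce, cf, cg, de, df, dg, ef, eg, fg
  2-simplices (14): abd, abg, ace, acf, ade, afg, bcd, bcf, bef, beg, cdg, ceg, def, dfg

Hence C_0 ≅ Z^7, C_1 ≅ Z^21, C_2 ≅ Z^14.

Boundary ∂_1: C_1 → C_0 is given by ∂[p,q] = [q] − [p]. For instance
  ∂fg = g − f.
This gives a 7×21 integer matrix of rank 6; reducing to Smith normal form yields diagonal entries (1,1,1,1,1,1).

∂_2: C_2 → C_1 acts by ∂[p,q,r] = [q,r] − [p,r] + [p,q]. For instance
  ∂acf = cf − af + ac,
  ∂ade = de − ae + ad.
This gives a 21×14 integer matrix of rank 13; reducing to Smith normal form yields diagonal entries (1,1,1,1,1,1,1,1,1,1,1,1,1).

Reading off H_k = ker ∂_k / im ∂_{k+1}:

  H_0: rank C_0 − rank ∂_1 = 7 − 6 = 1, and the invariant factors of ∂_1 are all 1, so H_0 = Z.
  H_1: rank ker ∂_1 − rank ∂_2 = (21 − 6) − 13 = 2, and the invariant factors of ∂_2 are all 1, so H_1 = Z^2.
  H_2: rank ker ∂_2 − rank ∂_3 = (14 − 13) − 0 = 1, and there is no ∂_3, so H_2 = Z.

As a check, the Euler characteristic is 7 − 21 + 14 = 0, which agrees with 1 − 2 + 1 = 0.
(K is a triangulation of the torus T^2.)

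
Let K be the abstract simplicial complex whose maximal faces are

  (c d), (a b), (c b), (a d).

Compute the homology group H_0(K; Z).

Fix the vertex order a < b < c < d and write every simplex with vertices in increasing order. Then dim K = 1 and the simplices of K are:

  0-simplices (4): a, b, c, d
  1-simplices (4): ab, ad, bc, cd

giving chain groups C_0 ≅ Z^4, C_1 ≅ Z^4.

Boundary ∂_1: C_1 → C_0 maps an edge to its endpoints' difference, ∂[p,q] = q − p. For instance
  ∂ad = d − a.
This gives a 4×4 integer matrix of rank 3; reducing to Smith normal form yields diagonal entries (1,1,1).

Now H_k = ker ∂_k / im ∂_{k+1}, so:

  H_0: rank C_0 − rank ∂_1 = 4 − 3 = 1, and the invariant factors of ∂_1 are all 1, so H_0 ≅ Z.

H_0 = Z.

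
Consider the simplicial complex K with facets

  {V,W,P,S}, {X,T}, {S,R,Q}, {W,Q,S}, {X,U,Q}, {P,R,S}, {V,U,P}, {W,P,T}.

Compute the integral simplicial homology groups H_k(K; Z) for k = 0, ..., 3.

K has 9 vertices, 19 edges, 10 triangles, 1 3-simplex.
rank ∂_0 = 0, rank ∂_1 = 8 ⇒ b_0 = 9 − 0 − 8 = 1; all invariant factors of ∂_1 are 1 so no torsion. So H_0 = Z.
rank ∂_1 = 8, rank ∂_2 = 9 ⇒ b_1 = 19 − 8 − 9 = 2; all invariant factors of ∂_2 are 1 so no torsion. So H_1 = Z^2.
rank ∂_2 = 9, rank ∂_3 = 1 ⇒ b_2 = 10 − 9 − 1 = 0; all invariant factors of ∂_3 are 1 so no torsion. So H_2 = 0.
rank ∂_3 = 1, rank ∂_4 = 0 ⇒ b_3 = 1 − 1 − 0 = 0. So H_3 = 0.

H_0 = Z,  H_1 = Z^2,  H_2 = 0,  H_3 = 0.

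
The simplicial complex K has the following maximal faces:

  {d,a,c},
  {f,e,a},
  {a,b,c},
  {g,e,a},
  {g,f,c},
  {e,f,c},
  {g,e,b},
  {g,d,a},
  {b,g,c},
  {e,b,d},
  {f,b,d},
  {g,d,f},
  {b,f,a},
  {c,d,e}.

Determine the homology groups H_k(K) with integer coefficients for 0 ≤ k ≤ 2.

Fix the vertex order a < b < c < d < e < f < g and write every simplex with vertices in increasing order. Then dim K = 2 and the simplices of K are:

  0-simplices (7): a, b, c, d, e, f, g
  1-simplices (21): ab, ac, ad, ae, af, ag, bc, bd, be, bf, bg, cd, ce, cf, cg, de, df, dg, ef, eg, fg
  2-simplices (14): abc, abf, acd, adg, aef, aeg, bcg, bde, bdf, beg, cde, cef, cfg, dfg

giving chain groups C_0 ≅ Z^7, C_1 ≅ Z^21, C_2 ≅ Z^14.

∂_1: C_1 → C_0 is given by ∂[p,q] = [q] − [p].
This gives a 7×21 integer matrix of rank 6; reducing to Smith normal form yields diagonal entries (1,1,1,1,1,1).

Boundary ∂_2: C_2 → C_1 acts by ∂[p,q,r] = [q,r] − [p,r] + [p,q]. For instance
  ∂bde = de − be + bd,
  ∂beg = eg − bg + be.
The resulting 21×14 matrix has rank 13, and its Smith normal form has invariant factors (1,1,1,1,1,1,1,1,1,1,1,1,1).

From H_k ≅ ker(∂_k) / im(∂_{k+1}) we obtain:

  H_0: rank C_0 − rank ∂_1 = 7 − 6 = 1, and the invariant factors of ∂_1 are all 1, so H_0 ≅ Z.
  H_1: rank ker ∂_1 − rank ∂_2 = (21 − 6) − 13 = 2, and the invariant factors of ∂_2 are all 1, so H_1 ≅ Z^2.
  H_2: rank ker ∂_2 − rank ∂_3 = (14 − 13) − 0 = 1, and there is no ∂_3, so H_2 ≅ Z.

As a check, the Euler characteristic is 7 − 21 + 14 = 0, which agrees with 1 − 2 + 1 = 0.

H_0 = Z,  H_1 = Z^2,  H_2 = Z.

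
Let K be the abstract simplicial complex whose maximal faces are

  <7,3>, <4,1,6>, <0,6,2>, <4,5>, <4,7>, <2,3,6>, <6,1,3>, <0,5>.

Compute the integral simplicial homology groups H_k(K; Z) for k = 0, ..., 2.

Take the total order 0 < 1 < 2 < 3 < 4 < 5 < 6 < 7 on the vertex set. Then K (dimension 2) consists of the simplices:

  0-simplices (8): [0], [1], [2], [3], [4], [5], [6], [7]
  1-simplices (13): [0,2], [0,5], [0,6], [1,3], [1,4], [1,6], [2,3], [2,6], [3,6], [3,7], [4,5], [4,6], [4,7]
  2-simplices (4): [0,2,6], [1,3,6], [1,4,6], [2,3,6]

Hence C_0 ≅ Z^8, C_1 ≅ Z^13, C_2 ≅ Z^4.

∂_1: C_1 → C_0 is given by ∂[p,q] = [q] − [p]. For instance
  ∂[1,4] = [4] − [1].
The 8×13 boundary matrix has rank 7 and Smith normal form diag(1,1,1,1,1,1,1).

The boundary map ∂_2: C_2 → C_1 acts by ∂[p,q,r] = [q,r] − [p,r] + [p,q]. For instance
  ∂[2,3,6] = [3,6] − [2,6] + [2,3],
  ∂[0,2,6] = [2,6] − [0,6] + [0,2].
The 13×4 boundary matrix has rank 4 and Smith normal form diag(1,1,1,1).

Reading off H_k = ker ∂_k / im ∂_{k+1}:

  H_0: rank C_0 − rank ∂_1 = 8 − 7 = 1, and the invariant factors of ∂_1 are all 1, so H_0 ≅ Z.
  H_1: rank ker ∂_1 − rank ∂_2 = (13 − 7) − 4 = 2, and the invariant factors of ∂_2 are all 1, so H_1 ≅ Z^2.
  H_2: rank ker ∂_2 − rank ∂_3 = (4 − 4) − 0 = 0, and there is no ∂_3, so H_2 ≅ 0.

H_0 ≅ Z,  H_1 ≅ Z^2,  H_2 = 0.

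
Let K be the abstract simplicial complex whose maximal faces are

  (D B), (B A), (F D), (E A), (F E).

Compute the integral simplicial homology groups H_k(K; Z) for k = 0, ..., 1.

Order the vertices as A < B < D < E < F. Listing each simplex with vertices in this order, K has dimension 1 with simplices:

  0-simplices (5): A, B, D, E, F
  1-simplices (5): AB, AE, BD, DF, EF

giving chain groups C_0 ≅ Z^5, C_1 ≅ Z^5.

∂_1: C_1 → C_0 sends each edge [p,q] (with p < q) to q − p. For instance
  ∂DF = F − D.
As a 5×5 matrix over Z this has rank 4, with invariant factors (1,1,1,1).

Computing H_k = (kernel of ∂_k) / (image of ∂_{k+1}):

  H_0: rank C_0 − rank ∂_1 = 5 − 4 = 1, and the invariant factors of ∂_1 are all 1, so H_0 ≅ Z.
  H_1: rank ker ∂_1 − rank ∂_2 = (5 − 4) − 0 = 1, and there is no ∂_2, so H_1 ≅ Z.

H_0 = Z,  H_1 = Z.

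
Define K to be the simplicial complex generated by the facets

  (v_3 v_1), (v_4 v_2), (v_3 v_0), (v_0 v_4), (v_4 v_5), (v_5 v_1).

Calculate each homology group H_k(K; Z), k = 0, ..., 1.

H_0 = Z,  H_1 = Z.

We work with the vertex ordering v_0 < v_1 < v_2 < v_3 < v_4 < v_5. The simplices of K, each written with vertices in increasing order, are:

  0-simplices (6): [v_0], [v_1], [v_2], [v_3], [v_4], [v_5]
  1-simplices (6): [v_0,v_3], [v_0,v_4], [v_1,v_3], [v_1,v_5], [v_2,v_4], [v_4,v_5]

giving chain groups C_0 ≅ Z^6, C_1 ≅ Z^6.

The boundary map ∂_1: C_1 → C_0 sends each edge [p,q] (with p < q) to q − p. For instance
  ∂[v_4,v_5] = [v_5] − [v_4].
The 6×6 boundary matrix has rank 5 and Smith normal form diag(1,1,1,1,1).

Now H_k = ker ∂_k / im ∂_{k+1}, so:

  H_0: rank C_0 − rank ∂_1 = 6 − 5 = 1, and the invariant factors of ∂_1 are all 1, so H_0 = Z.
  H_1: rank ker ∂_1 − rank ∂_2 = (6 − 5) − 0 = 1, and there is no ∂_2, so H_1 = Z.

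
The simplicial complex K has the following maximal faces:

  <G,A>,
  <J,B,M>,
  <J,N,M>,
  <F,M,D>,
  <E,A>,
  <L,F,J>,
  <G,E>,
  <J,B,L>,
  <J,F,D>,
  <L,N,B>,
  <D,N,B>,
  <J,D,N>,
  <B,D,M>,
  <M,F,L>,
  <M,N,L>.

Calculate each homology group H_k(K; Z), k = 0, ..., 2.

K has 10 vertices, 21 edges, 12 triangles.
rank ∂_0 = 0, rank ∂_1 = 8 ⇒ b_0 = 10 − 0 − 8 = 2; all invariant factors of ∂_1 are 1 so no torsion. So H_0 = Z^2.
rank ∂_1 = 8, rank ∂_2 = 12 ⇒ b_1 = 21 − 8 − 12 = 1; ∂_2 has invariant factor(s) [2] giving torsion. So H_1 = Z ⊕ Z/2.
rank ∂_2 = 12, rank ∂_3 = 0 ⇒ b_2 = 12 − 12 − 0 = 0. So H_2 = 0.

H_0 = Z^2,  H_1 = Z ⊕ Z/2,  H_2 = 0.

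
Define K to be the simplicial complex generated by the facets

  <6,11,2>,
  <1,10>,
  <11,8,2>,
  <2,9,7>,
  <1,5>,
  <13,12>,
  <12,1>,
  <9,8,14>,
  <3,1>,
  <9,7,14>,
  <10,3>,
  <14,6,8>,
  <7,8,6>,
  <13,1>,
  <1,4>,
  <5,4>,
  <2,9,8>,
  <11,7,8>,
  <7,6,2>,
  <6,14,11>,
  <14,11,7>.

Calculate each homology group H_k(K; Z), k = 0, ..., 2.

Order the vertices as 1 < 2 < 3 < 4 < 5 < 6 < 7 < 8 < 9 < 10 < 11 < 12 < 13 < 14. Listing each simplex with vertices in this order, K has dimension 2 with simplices:

  0-simplices (14): [1], [2], [3], [4], [5], [6], [7], [8], [9], [10], [11], [12], [13], [14]
  1-simplices (27): (27 of them)
  2-simplices (12): [2,6,7], [2,6,11], [2,7,9], [2,8,9], [2,8,11], [6,7,8], [6,8,14], [6,11,14], [7,8,11], [7,9,14], [7,11,14], [8,9,14]

Hence C_0 ≅ Z^14, C_1 ≅ Z^27, C_2 ≅ Z^12.

∂_1: C_1 → C_0 is given by ∂[p,q] = [q] − [p].
As a 14×27 matrix over Z this has rank 12, with invariant factors (1,1,1,1,1,1,1,1,1,1,1,1).

The boundary map ∂_2: C_2 → C_1 sends each 2-simplex [p,q,r] to [q,r] − [p,r] + [p,q]. For instance
  ∂[8,9,14] = [9,14] − [8,14] + [8,9],
  ∂[6,8,14] = [8,14] − [6,14] + [6,8].
The resulting 27×12 matrix has rank 12, and its Smith normal form has invariant factors (1,1,1,1,1,1,1,1,1,1,1,2).

Now H_k = ker ∂_k / im ∂_{k+1}, so:

  H_0: rank C_0 − rank ∂_1 = 14 − 12 = 2, and the invariant factors of ∂_1 are all 1, so H_0 = Z^2.
  H_1: rank ker ∂_1 − rank ∂_2 = (27 − 12) − 12 = 3, and ∂_2 has invariant factor 2 > 1, so H_1 = Z^3 ⊕ Z_2.
  H_2: rank ker ∂_2 − rank ∂_3 = (12 − 12) − 0 = 0, and there is no ∂_3, so H_2 = 0.

(K is a triangulation of the disjoint union of the real projective plane RP^2 and a wedge of 3 circles.)

H_0 = Z^2,  H_1 = Z^3 ⊕ Z_2,  H_2 = 0.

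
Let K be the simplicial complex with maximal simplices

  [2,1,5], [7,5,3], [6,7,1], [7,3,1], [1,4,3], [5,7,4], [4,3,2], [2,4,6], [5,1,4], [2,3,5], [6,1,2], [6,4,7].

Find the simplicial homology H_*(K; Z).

H_0 = Z,  H_1 = Z/2,  H_2 = 0.

Fix the vertex order 1 < 2 < 3 < 4 < 5 < 6 < 7 and write every simplex with vertices in increasing order. Then dim K = 2 and the simplices of K are:

  0-simplices (7): [1], [2], [3], [4], [5], [6], [7]
  1-simplices (18): [1,2], [1,3], [1,4], [1,5], [1,6], [1,7], [2,3], [2,4], [2,5], [2,6], [3,4], [3,5], [3,7], [4,5], [4,6], [4,7], [5,7], [6,7]
  2-simplices (12): [1,2,5], [1,2,6], [1,3,4], [1,3,7], [1,4,5], [1,6,7], [2,3,4], [2,3,5], [2,4,6], [3,5,7], [4,5,7], [4,6,7]

Hence C_0 ≅ Z^7, C_1 ≅ Z^18, C_2 ≅ Z^12.

The boundary map ∂_1: C_1 → C_0 is given by ∂[p,q] = [q] − [p]. For instance
  ∂[1,3] = [3] − [1].
The 7×18 boundary matrix has rank 6 and Smith normal form diag(1,1,1,1,1,1).

Boundary ∂_2: C_2 → C_1 maps a triangle to the signed sum of its edges. For instance
  ∂[1,3,7] = [3,7] − [1,7] + [1,3],
  ∂[3,5,7] = [5,7] − [3,7] + [3,5].
As a 18×12 matrix over Z this has rank 12, with invariant factors (1,1,1,1,1,1,1,1,1,1,1,2).

Computing H_k = (kernel of ∂_k) / (image of ∂_{k+1}):

  H_0: rank C_0 − rank ∂_1 = 7 − 6 = 1, and the invariant factors of ∂_1 are all 1, so H_0 = Z.
  H_1: rank ker ∂_1 − rank ∂_2 = (18 − 6) − 12 = 0, and ∂_2 has invariant factor 2 > 1, so H_1 = Z/2.
  H_2: rank ker ∂_2 − rank ∂_3 = (12 − 12) − 0 = 0, and there is no ∂_3, so H_2 = 0.

As a check, the Euler characteristic is 7 − 18 + 12 = 1, which agrees with 1 − 0 + 0 = 1.
(K is a triangulation of the real projective plane RP^2.)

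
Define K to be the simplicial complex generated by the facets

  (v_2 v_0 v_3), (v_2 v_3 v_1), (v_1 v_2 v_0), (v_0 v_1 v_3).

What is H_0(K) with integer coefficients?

Order the vertices as v_0 < v_1 < v_2 < v_3. Listing each simplex with vertices in this order, K has dimension 2 with simplices:

  0-simplices (4): [v_0], [v_1], [v_2], [v_3]
  1-simplices (6): [v_0,v_1], [v_0,v_2], [v_0,v_3], [v_1,v_2], [v_1,v_3], [v_2,v_3]
  2-simplices (4): [v_0,v_1,v_2], [v_0,v_1,v_3], [v_0,v_2,v_3], [v_1,v_2,v_3]

giving chain groups C_0 ≅ Z^4, C_1 ≅ Z^6, C_2 ≅ Z^4.

The boundary map ∂_1: C_1 → C_0 is given by ∂[p,q] = [q] − [p]. For instance
  ∂[v_0,v_1] = [v_1] − [v_0].
The 4×6 boundary matrix has rank 3 and Smith normal form diag(1,1,1).

The boundary map ∂_2: C_2 → C_1 sends each 2-simplex [p,q,r] to [q,r] − [p,r] + [p,q]. For instance
  ∂[v_0,v_1,v_3] = [v_1,v_3] − [v_0,v_3] + [v_0,v_1],
  ∂[v_1,v_2,v_3] = [v_2,v_3] − [v_1,v_3] + [v_1,v_2].
The 6×4 boundary matrix has rank 3 and Smith normal form diag(1,1,1).

Computing H_k = (kernel of ∂_k) / (image of ∂_{k+1}):

  H_0: rank C_0 − rank ∂_1 = 4 − 3 = 1, and the invariant factors of ∂_1 are all 1, so H_0 = Z.

(K is a triangulation of the 2-sphere S^2.)

H_0 = Z.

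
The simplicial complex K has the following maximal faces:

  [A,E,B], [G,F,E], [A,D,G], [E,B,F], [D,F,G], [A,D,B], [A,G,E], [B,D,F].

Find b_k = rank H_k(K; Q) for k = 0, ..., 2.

b_0 = 1, b_1 = 0, b_2 = 1.

Fix the vertex order A < B < D < E < F < G and write every simplex with vertices in increasing order. Then dim K = 2 and the simplices of K are:

  0-simplices (6): A, B, D, E, F, G
  1-simplices (12): AB, AD, AE, AG, BD, BE, BF, DF, DG, EF, EG, FG
  2-simplices (8): ABD, ABE, ADG, AEG, BDF, BEF, DFG, EFG

Hence C_0 ≅ Z^6, C_1 ≅ Z^12, C_2 ≅ Z^8.

The boundary map ∂_1: C_1 → C_0 is given by ∂[p,q] = [q] − [p]. For instance
  ∂BE = E − B.
As a 6×12 matrix over Z this has rank 5, with invariant factors (1,1,1,1,1).

The boundary map ∂_2: C_2 → C_1 sends each 2-simplex [p,q,r] to [q,r] − [p,r] + [p,q]. For instance
  ∂ABD = BD − AD + AB,
  ∂AEG = EG − AG + AE.
As a 12×8 matrix over Z this has rank 7, with invariant factors (1,1,1,1,1,1,1).

Now H_k = ker ∂_k / im ∂_{k+1}, so:

  H_0: rank C_0 − rank ∂_1 = 6 − 5 = 1, and the invariant factors of ∂_1 are all 1, so H_0 ≅ Z.
  H_1: rank ker ∂_1 − rank ∂_2 = (12 − 5) − 7 = 0, and the invariant factors of ∂_2 are all 1, so H_1 ≅ 0.
  H_2: rank ker ∂_2 − rank ∂_3 = (8 − 7) − 0 = 1, and there is no ∂_3, so H_2 ≅ Z.

(K is a triangulation of the 2-sphere S^2.)

Hence the Betti numbers are b_0 = 1, b_1 = 0, b_2 = 1.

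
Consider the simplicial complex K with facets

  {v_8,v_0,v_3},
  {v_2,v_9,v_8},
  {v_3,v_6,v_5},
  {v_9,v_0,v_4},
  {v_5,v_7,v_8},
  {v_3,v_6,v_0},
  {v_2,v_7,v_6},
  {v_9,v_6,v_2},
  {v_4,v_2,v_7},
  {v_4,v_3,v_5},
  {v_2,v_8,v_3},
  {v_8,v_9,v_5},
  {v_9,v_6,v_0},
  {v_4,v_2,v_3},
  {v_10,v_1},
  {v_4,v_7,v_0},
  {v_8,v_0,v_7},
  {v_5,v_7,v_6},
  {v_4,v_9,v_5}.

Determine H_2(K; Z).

Take the total order v_0 < v_1 < v_2 < v_3 < v_4 < v_5 < v_6 < v_7 < v_8 < v_9 < v_10 on the vertex set. Then K (dimension 2) consists of the simplices:

  0-simplices (11): [v_0], [v_1], [v_2], [v_3], [v_4], [v_5], [v_6], [v_7], [v_8], [v_9], [v_10]
  1-simplices (28): (28 of them)
  2-simplices (18): (18 of them)

Hence C_0 ≅ Z^11, C_1 ≅ Z^28, C_2 ≅ Z^18.

The boundary map ∂_1: C_1 → C_0 is given by ∂[p,q] = [q] − [p]. For instance
  ∂[v_5,v_9] = [v_9] − [v_5].
The 11×28 boundary matrix has rank 9 and Smith normal form diag(1,1,1,1,1,1,1,1,1).

∂_2: C_2 → C_1 sends each 2-simplex [p,q,r] to [q,r] − [p,r] + [p,q]. For instance
  ∂[v_3,v_4,v_5] = [v_4,v_5] − [v_3,v_5] + [v_3,v_4],
  ∂[v_5,v_7,v_8] = [v_7,v_8] − [v_5,v_8] + [v_5,v_7].
As a 28×18 matrix over Z this has rank 17, with invariant factors (1,1,1,1,1,1,1,1,1,1,1,1,1,1,1,1,1).

Now H_k = ker ∂_k / im ∂_{k+1}, so:

  H_2: rank ker ∂_2 − rank ∂_3 = (18 − 17) − 0 = 1, and there is no ∂_3, so H_2 = Z.

H_2 = Z.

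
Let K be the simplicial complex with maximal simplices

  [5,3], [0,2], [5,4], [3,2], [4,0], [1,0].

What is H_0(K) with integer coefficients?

H_0 ≅ Z.

We work with the vertex ordering 0 < 1 < 2 < 3 < 4 < 5. The simplices of K, each written with vertices in increasing order, are:

  0-simplices (6): [0], [1], [2], [3], [4], [5]
  1-simplices (6): [0,1], [0,2], [0,4], [2,3], [3,5], [4,5]

giving chain groups C_0 ≅ Z^6, C_1 ≅ Z^6.

∂_1: C_1 → C_0 sends each edge [p,q] (with p < q) to q − p. For instance
  ∂[4,5] = [5] − [4].
The resulting 6×6 matrix has rank 5, and its Smith normal form has invariant factors (1,1,1,1,1).

Reading off H_k = ker ∂_k / im ∂_{k+1}:

  H_0: rank C_0 − rank ∂_1 = 6 − 5 = 1, and the invariant factors of ∂_1 are all 1, so H_0 ≅ Z.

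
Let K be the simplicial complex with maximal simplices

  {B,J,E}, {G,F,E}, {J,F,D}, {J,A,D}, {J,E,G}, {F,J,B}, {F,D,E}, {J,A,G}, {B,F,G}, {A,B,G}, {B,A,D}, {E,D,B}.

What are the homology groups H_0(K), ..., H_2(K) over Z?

H_0 ≅ Z,  H_1 ≅ Z/2,  H_2 = 0.

Fix the vertex order A < B < D < E < F < G < J and write every simplex with vertices in increasing order. Then dim K = 2 and the simplices of K are:

  0-simplices (7): A, B, D, E, F, G, J
  1-simplices (18): AB, AD, AG, AJ, BD, BE, BF, BG, BJ, DE, DF, DJ, EF, EG, EJ, FG, FJ, GJ
  2-simplices (12): ABD, ABG, ADJ, AGJ, BDE, BEJ, BFG, BFJ, DEF, DFJ, EFG, EGJ

giving chain groups C_0 ≅ Z^7, C_1 ≅ Z^18, C_2 ≅ Z^12.

The boundary map ∂_1: C_1 → C_0 maps an edge to its endpoints' difference, ∂[p,q] = q − p.
This gives a 7×18 integer matrix of rank 6; reducing to Smith normal form yields diagonal entries (1,1,1,1,1,1).

The boundary map ∂_2: C_2 → C_1 sends each 2-simplex [p,q,r] to [q,r] − [p,r] + [p,q]. For instance
  ∂BDE = DE − BE + BD,
  ∂DFJ = FJ − DJ + DF.
As a 18×12 matrix over Z this has rank 12, with invariant factors (1,1,1,1,1,1,1,1,1,1,1,2).

Reading off H_k = ker ∂_k / im ∂_{k+1}:

  H_0: rank C_0 − rank ∂_1 = 7 − 6 = 1, and the invariant factors of ∂_1 are all 1, so H_0 ≅ Z.
  H_1: rank ker ∂_1 − rank ∂_2 = (18 − 6) − 12 = 0, and ∂_2 has invariant factor 2 > 1, so H_1 ≅ Z/2.
  H_2: rank ker ∂_2 − rank ∂_3 = (12 − 12) − 0 = 0, and there is no ∂_3, so H_2 ≅ 0.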